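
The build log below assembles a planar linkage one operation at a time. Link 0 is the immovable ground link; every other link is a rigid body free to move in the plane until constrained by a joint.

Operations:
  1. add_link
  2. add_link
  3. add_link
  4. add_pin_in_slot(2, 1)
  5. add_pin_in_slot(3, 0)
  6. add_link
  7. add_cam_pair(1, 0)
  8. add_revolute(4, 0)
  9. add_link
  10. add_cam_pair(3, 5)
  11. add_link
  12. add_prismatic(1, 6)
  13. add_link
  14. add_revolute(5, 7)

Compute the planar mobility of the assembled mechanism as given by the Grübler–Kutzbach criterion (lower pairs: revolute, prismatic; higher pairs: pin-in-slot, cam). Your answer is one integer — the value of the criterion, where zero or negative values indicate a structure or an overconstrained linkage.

L=1 J1=0 J2=0
add link → L=2 J1=0 J2=0
add link → L=3 J1=0 J2=0
add link → L=4 J1=0 J2=0
PS@2,1 dof=2 J2 → L=4 J1=0 J2=1
PS@3,0 dof=2 J2 → L=4 J1=0 J2=2
add link → L=5 J1=0 J2=2
C@1,0 dof=2 J2 → L=5 J1=0 J2=3
R@4,0 dof=1 J1 → L=5 J1=1 J2=3
add link → L=6 J1=1 J2=3
C@3,5 dof=2 J2 → L=6 J1=1 J2=4
add link → L=7 J1=1 J2=4
P@1,6 dof=1 J1 → L=7 J1=2 J2=4
add link → L=8 J1=2 J2=4
R@5,7 dof=1 J1 → L=8 J1=3 J2=4
M=3(L−1)−2J1−J2=3·7−2·3−4=11

M = 11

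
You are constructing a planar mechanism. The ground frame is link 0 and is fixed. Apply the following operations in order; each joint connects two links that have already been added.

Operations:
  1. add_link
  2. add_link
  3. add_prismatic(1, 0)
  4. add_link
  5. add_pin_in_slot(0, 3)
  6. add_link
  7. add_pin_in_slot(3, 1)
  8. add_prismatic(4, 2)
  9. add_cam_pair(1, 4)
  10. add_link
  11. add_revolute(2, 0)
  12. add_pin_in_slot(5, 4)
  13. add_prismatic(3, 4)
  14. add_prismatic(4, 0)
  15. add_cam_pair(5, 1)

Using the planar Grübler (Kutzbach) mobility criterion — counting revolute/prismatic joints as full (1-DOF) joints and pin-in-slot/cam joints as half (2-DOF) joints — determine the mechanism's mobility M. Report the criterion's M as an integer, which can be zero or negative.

M = 0

[1;0;0] (link 0 is ground)
L+ [2;0;0]
L+ [3;0;0]
P(1,0)∈J1 [3;1;0]
L+ [4;1;0]
PS(0,3)∈J2 [4;1;1]
L+ [5;1;1]
PS(3,1)∈J2 [5;1;2]
P(4,2)∈J1 [5;2;2]
C(1,4)∈J2 [5;2;3]
L+ [6;2;3]
R(2,0)∈J1 [6;3;3]
PS(5,4)∈J2 [6;3;4]
P(3,4)∈J1 [6;4;4]
P(4,0)∈J1 [6;5;4]
C(5,1)∈J2 [6;5;5]
mobility = 15 − 10 − 5 = 0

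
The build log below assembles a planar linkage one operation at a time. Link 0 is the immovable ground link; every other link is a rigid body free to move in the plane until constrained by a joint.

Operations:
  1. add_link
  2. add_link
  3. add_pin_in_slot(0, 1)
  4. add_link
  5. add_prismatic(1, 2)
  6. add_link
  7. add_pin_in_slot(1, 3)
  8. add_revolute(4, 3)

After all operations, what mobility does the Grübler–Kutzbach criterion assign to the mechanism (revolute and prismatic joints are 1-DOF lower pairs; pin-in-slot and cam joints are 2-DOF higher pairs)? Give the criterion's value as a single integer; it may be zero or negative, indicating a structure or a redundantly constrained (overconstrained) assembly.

M = 6

link 0 = ground. State L|J1|J2 = 1|0|0
+link1  2|0|0
+link2  3|0|0
PS(0,1) f=2→J2  3|0|1
+link3  4|0|1
P(1,2) f=1→J1  4|1|1
+link4  5|1|1
PS(1,3) f=2→J2  5|1|2
R(4,3) f=1→J1  5|2|2
M = 3(5−1)−2·2−2 = 12−4−2 = 6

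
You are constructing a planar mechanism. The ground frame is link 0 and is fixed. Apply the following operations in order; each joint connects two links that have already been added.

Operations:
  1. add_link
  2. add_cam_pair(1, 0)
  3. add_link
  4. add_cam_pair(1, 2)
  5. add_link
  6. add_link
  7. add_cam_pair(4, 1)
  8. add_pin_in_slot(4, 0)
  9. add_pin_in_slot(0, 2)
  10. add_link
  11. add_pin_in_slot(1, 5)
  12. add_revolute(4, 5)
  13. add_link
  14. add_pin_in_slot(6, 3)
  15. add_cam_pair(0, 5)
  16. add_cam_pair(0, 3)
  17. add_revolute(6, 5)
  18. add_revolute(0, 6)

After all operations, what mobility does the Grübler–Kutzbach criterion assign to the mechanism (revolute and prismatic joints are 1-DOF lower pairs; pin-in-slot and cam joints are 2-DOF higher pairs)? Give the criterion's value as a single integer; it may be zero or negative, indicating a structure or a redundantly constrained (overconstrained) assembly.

M = 3

L=1 J1=0 J2=0
add link → L=2 J1=0 J2=0
C@1,0 dof=2 J2 → L=2 J1=0 J2=1
add link → L=3 J1=0 J2=1
C@1,2 dof=2 J2 → L=3 J1=0 J2=2
add link → L=4 J1=0 J2=2
add link → L=5 J1=0 J2=2
C@4,1 dof=2 J2 → L=5 J1=0 J2=3
PS@4,0 dof=2 J2 → L=5 J1=0 J2=4
PS@0,2 dof=2 J2 → L=5 J1=0 J2=5
add link → L=6 J1=0 J2=5
PS@1,5 dof=2 J2 → L=6 J1=0 J2=6
R@4,5 dof=1 J1 → L=6 J1=1 J2=6
add link → L=7 J1=1 J2=6
PS@6,3 dof=2 J2 → L=7 J1=1 J2=7
C@0,5 dof=2 J2 → L=7 J1=1 J2=8
C@0,3 dof=2 J2 → L=7 J1=1 J2=9
R@6,5 dof=1 J1 → L=7 J1=2 J2=9
R@0,6 dof=1 J1 → L=7 J1=3 J2=9
M=3(L−1)−2J1−J2=3·6−2·3−9=3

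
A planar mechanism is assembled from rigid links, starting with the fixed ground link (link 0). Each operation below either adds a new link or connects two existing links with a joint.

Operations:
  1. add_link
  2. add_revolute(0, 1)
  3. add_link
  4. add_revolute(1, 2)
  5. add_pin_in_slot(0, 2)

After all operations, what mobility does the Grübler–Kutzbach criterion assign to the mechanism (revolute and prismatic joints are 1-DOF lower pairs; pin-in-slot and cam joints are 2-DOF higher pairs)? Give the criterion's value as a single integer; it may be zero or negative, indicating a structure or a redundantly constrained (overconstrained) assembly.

ground; <1,0,0>
#1 <2,0,0>
R:0↔1 J1 <2,1,0>
#2 <3,1,0>
R:1↔2 J1 <3,2,0>
PS:0↔2 J2 <3,2,1>
3×2 − 2×2 − 1×1 = 1

M = 1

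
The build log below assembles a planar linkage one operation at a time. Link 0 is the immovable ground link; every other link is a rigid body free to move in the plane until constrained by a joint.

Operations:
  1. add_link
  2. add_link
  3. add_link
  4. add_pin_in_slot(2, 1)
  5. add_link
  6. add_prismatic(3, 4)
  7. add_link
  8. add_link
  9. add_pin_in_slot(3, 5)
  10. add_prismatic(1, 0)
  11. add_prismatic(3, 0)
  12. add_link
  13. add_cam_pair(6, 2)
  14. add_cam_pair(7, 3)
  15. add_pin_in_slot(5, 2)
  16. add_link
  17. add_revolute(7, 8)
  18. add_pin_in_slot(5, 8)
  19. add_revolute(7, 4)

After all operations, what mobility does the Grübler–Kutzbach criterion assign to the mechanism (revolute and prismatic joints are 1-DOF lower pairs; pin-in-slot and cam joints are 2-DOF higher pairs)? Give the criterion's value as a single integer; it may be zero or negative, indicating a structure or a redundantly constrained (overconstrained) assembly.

L=1 J1=0 J2=0
add link → L=2 J1=0 J2=0
add link → L=3 J1=0 J2=0
add link → L=4 J1=0 J2=0
PS@2,1 dof=2 J2 → L=4 J1=0 J2=1
add link → L=5 J1=0 J2=1
P@3,4 dof=1 J1 → L=5 J1=1 J2=1
add link → L=6 J1=1 J2=1
add link → L=7 J1=1 J2=1
PS@3,5 dof=2 J2 → L=7 J1=1 J2=2
P@1,0 dof=1 J1 → L=7 J1=2 J2=2
P@3,0 dof=1 J1 → L=7 J1=3 J2=2
add link → L=8 J1=3 J2=2
C@6,2 dof=2 J2 → L=8 J1=3 J2=3
C@7,3 dof=2 J2 → L=8 J1=3 J2=4
PS@5,2 dof=2 J2 → L=8 J1=3 J2=5
add link → L=9 J1=3 J2=5
R@7,8 dof=1 J1 → L=9 J1=4 J2=5
PS@5,8 dof=2 J2 → L=9 J1=4 J2=6
R@7,4 dof=1 J1 → L=9 J1=5 J2=6
M=3(L−1)−2J1−J2=3·8−2·5−6=8

M = 8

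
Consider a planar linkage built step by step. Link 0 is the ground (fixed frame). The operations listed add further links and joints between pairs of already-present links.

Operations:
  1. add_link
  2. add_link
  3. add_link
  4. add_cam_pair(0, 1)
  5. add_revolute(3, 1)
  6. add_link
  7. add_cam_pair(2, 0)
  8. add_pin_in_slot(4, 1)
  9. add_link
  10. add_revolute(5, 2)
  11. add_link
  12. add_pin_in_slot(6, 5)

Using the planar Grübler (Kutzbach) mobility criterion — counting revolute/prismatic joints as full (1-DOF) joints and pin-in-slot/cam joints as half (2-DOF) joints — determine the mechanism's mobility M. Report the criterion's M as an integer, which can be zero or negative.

M = 10

link 0 = ground. State L|J1|J2 = 1|0|0
+link1  2|0|0
+link2  3|0|0
+link3  4|0|0
C(0,1) f=2→J2  4|0|1
R(3,1) f=1→J1  4|1|1
+link4  5|1|1
C(2,0) f=2→J2  5|1|2
PS(4,1) f=2→J2  5|1|3
+link5  6|1|3
R(5,2) f=1→J1  6|2|3
+link6  7|2|3
PS(6,5) f=2→J2  7|2|4
M = 3(7−1)−2·2−4 = 18−4−4 = 10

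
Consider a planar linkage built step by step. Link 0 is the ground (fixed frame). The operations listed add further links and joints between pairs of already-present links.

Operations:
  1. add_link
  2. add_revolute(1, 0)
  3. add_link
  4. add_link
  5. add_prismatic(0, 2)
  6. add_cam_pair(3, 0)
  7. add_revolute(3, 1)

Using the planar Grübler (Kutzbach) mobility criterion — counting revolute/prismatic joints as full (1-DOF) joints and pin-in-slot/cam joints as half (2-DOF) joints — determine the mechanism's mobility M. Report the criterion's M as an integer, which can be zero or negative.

M = 2

[1;0;0] (link 0 is ground)
L+ [2;0;0]
R(1,0)∈J1 [2;1;0]
L+ [3;1;0]
L+ [4;1;0]
P(0,2)∈J1 [4;2;0]
C(3,0)∈J2 [4;2;1]
R(3,1)∈J1 [4;3;1]
mobility = 9 − 6 − 1 = 2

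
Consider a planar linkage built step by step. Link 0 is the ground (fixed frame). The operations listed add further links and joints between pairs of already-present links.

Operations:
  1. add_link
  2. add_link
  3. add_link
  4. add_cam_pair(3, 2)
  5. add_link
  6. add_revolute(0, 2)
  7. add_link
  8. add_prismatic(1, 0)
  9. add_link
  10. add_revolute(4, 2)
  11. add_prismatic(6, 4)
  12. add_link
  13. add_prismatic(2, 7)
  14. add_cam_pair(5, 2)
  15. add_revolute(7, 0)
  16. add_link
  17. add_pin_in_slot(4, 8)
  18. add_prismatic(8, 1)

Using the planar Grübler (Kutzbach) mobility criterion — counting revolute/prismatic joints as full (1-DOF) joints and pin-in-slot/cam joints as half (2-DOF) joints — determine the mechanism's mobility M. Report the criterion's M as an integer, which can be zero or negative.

M = 7

link 0 = ground. State L|J1|J2 = 1|0|0
+link1  2|0|0
+link2  3|0|0
+link3  4|0|0
C(3,2) f=2→J2  4|0|1
+link4  5|0|1
R(0,2) f=1→J1  5|1|1
+link5  6|1|1
P(1,0) f=1→J1  6|2|1
+link6  7|2|1
R(4,2) f=1→J1  7|3|1
P(6,4) f=1→J1  7|4|1
+link7  8|4|1
P(2,7) f=1→J1  8|5|1
C(5,2) f=2→J2  8|5|2
R(7,0) f=1→J1  8|6|2
+link8  9|6|2
PS(4,8) f=2→J2  9|6|3
P(8,1) f=1→J1  9|7|3
M = 3(9−1)−2·7−3 = 24−14−3 = 7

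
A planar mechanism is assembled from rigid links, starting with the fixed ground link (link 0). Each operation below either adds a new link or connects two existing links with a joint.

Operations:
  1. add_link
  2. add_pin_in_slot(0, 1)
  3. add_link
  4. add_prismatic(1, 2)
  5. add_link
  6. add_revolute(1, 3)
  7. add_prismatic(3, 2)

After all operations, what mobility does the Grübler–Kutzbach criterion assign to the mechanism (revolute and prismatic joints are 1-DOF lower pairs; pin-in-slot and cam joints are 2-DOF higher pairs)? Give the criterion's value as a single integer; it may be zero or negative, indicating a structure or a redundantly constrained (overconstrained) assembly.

M = 2

L=1 J1=0 J2=0
add link → L=2 J1=0 J2=0
PS@0,1 dof=2 J2 → L=2 J1=0 J2=1
add link → L=3 J1=0 J2=1
P@1,2 dof=1 J1 → L=3 J1=1 J2=1
add link → L=4 J1=1 J2=1
R@1,3 dof=1 J1 → L=4 J1=2 J2=1
P@3,2 dof=1 J1 → L=4 J1=3 J2=1
M=3(L−1)−2J1−J2=3·3−2·3−1=2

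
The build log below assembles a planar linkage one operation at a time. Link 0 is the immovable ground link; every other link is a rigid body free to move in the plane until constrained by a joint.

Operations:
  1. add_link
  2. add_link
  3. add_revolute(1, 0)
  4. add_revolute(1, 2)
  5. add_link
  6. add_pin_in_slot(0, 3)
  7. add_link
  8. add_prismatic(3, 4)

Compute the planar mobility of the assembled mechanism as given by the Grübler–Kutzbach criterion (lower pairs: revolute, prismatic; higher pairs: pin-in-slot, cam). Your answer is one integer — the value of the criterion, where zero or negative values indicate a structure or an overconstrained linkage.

M = 5

(L,J1,J2)=(1,0,0); link0 fixed
link1: (2,0,0)
link2: (3,0,0)
R 1-0 [J1]: (3,1,0)
R 1-2 [J1]: (3,2,0)
link3: (4,2,0)
PS 0-3 [J2]: (4,2,1)
link4: (5,2,1)
P 3-4 [J1]: (5,3,1)
Grübler: 3·4 − 2·3 − 1 = 5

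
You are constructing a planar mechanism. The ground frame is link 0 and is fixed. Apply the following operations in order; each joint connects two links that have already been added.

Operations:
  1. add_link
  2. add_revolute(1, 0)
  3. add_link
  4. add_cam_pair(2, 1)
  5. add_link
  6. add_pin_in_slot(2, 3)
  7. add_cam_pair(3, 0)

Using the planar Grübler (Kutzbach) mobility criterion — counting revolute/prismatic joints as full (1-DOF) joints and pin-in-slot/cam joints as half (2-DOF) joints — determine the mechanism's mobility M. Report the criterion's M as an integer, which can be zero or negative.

L=1 J1=0 J2=0
add link → L=2 J1=0 J2=0
R@1,0 dof=1 J1 → L=2 J1=1 J2=0
add link → L=3 J1=1 J2=0
C@2,1 dof=2 J2 → L=3 J1=1 J2=1
add link → L=4 J1=1 J2=1
PS@2,3 dof=2 J2 → L=4 J1=1 J2=2
C@3,0 dof=2 J2 → L=4 J1=1 J2=3
M=3(L−1)−2J1−J2=3·3−2·1−3=4

M = 4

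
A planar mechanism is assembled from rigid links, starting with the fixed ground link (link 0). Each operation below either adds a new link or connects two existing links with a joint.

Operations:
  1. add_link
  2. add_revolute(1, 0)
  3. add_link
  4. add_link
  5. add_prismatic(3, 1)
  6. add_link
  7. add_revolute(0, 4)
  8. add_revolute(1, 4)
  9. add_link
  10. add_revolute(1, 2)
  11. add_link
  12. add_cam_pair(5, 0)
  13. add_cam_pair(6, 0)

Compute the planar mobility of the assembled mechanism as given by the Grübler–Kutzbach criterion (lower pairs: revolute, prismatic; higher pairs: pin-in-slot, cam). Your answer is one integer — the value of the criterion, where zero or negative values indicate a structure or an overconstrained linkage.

M = 6

(L,J1,J2)=(1,0,0); link0 fixed
link1: (2,0,0)
R 1-0 [J1]: (2,1,0)
link2: (3,1,0)
link3: (4,1,0)
P 3-1 [J1]: (4,2,0)
link4: (5,2,0)
R 0-4 [J1]: (5,3,0)
R 1-4 [J1]: (5,4,0)
link5: (6,4,0)
R 1-2 [J1]: (6,5,0)
link6: (7,5,0)
C 5-0 [J2]: (7,5,1)
C 6-0 [J2]: (7,5,2)
Grübler: 3·6 − 2·5 − 2 = 6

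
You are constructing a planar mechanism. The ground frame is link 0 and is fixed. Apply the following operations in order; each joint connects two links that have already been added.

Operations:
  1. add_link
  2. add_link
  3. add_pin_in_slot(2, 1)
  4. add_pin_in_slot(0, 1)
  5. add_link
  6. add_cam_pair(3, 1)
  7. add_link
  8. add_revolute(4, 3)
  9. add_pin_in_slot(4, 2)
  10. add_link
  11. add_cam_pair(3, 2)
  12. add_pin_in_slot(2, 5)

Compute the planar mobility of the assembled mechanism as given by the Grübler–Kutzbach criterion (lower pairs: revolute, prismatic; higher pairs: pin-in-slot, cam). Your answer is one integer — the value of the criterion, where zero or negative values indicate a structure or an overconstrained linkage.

(L,J1,J2)=(1,0,0); link0 fixed
link1: (2,0,0)
link2: (3,0,0)
PS 2-1 [J2]: (3,0,1)
PS 0-1 [J2]: (3,0,2)
link3: (4,0,2)
C 3-1 [J2]: (4,0,3)
link4: (5,0,3)
R 4-3 [J1]: (5,1,3)
PS 4-2 [J2]: (5,1,4)
link5: (6,1,4)
C 3-2 [J2]: (6,1,5)
PS 2-5 [J2]: (6,1,6)
Grübler: 3·5 − 2·1 − 6 = 7

M = 7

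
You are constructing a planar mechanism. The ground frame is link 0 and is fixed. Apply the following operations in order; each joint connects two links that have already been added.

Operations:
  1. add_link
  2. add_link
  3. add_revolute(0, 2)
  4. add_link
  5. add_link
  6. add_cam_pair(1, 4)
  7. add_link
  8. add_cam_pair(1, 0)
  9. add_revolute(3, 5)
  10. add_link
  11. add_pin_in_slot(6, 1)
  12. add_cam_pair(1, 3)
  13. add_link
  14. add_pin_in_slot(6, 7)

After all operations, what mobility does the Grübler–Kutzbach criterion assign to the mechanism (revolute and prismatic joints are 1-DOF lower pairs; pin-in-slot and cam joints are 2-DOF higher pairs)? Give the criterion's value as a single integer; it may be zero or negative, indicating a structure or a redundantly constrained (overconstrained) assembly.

[1;0;0] (link 0 is ground)
L+ [2;0;0]
L+ [3;0;0]
R(0,2)∈J1 [3;1;0]
L+ [4;1;0]
L+ [5;1;0]
C(1,4)∈J2 [5;1;1]
L+ [6;1;1]
C(1,0)∈J2 [6;1;2]
R(3,5)∈J1 [6;2;2]
L+ [7;2;2]
PS(6,1)∈J2 [7;2;3]
C(1,3)∈J2 [7;2;4]
L+ [8;2;4]
PS(6,7)∈J2 [8;2;5]
mobility = 21 − 4 − 5 = 12

M = 12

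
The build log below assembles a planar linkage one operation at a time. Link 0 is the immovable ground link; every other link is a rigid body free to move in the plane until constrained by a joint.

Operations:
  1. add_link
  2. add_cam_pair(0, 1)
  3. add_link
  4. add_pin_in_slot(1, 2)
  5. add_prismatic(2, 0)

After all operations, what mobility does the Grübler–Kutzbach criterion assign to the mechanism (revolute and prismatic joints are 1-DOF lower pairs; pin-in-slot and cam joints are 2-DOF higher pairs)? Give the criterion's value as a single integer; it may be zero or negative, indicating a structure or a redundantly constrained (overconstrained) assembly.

M = 2

ground; <1,0,0>
#1 <2,0,0>
C:0↔1 J2 <2,0,1>
#2 <3,0,1>
PS:1↔2 J2 <3,0,2>
P:2↔0 J1 <3,1,2>
3×2 − 2×1 − 1×2 = 2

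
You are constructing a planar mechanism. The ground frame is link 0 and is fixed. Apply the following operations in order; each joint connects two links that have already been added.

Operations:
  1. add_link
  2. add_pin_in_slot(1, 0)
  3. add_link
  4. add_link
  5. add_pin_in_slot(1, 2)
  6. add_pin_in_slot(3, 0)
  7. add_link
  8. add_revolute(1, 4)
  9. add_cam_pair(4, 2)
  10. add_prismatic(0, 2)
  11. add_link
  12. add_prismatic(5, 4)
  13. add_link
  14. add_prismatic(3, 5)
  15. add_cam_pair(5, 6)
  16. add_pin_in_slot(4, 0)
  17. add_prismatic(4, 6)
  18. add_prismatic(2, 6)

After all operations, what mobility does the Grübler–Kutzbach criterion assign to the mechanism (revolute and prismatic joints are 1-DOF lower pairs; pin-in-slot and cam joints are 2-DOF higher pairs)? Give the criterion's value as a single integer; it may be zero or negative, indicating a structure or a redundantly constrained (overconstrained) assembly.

M = 0

[1;0;0] (link 0 is ground)
L+ [2;0;0]
PS(1,0)∈J2 [2;0;1]
L+ [3;0;1]
L+ [4;0;1]
PS(1,2)∈J2 [4;0;2]
PS(3,0)∈J2 [4;0;3]
L+ [5;0;3]
R(1,4)∈J1 [5;1;3]
C(4,2)∈J2 [5;1;4]
P(0,2)∈J1 [5;2;4]
L+ [6;2;4]
P(5,4)∈J1 [6;3;4]
L+ [7;3;4]
P(3,5)∈J1 [7;4;4]
C(5,6)∈J2 [7;4;5]
PS(4,0)∈J2 [7;4;6]
P(4,6)∈J1 [7;5;6]
P(2,6)∈J1 [7;6;6]
mobility = 18 − 12 − 6 = 0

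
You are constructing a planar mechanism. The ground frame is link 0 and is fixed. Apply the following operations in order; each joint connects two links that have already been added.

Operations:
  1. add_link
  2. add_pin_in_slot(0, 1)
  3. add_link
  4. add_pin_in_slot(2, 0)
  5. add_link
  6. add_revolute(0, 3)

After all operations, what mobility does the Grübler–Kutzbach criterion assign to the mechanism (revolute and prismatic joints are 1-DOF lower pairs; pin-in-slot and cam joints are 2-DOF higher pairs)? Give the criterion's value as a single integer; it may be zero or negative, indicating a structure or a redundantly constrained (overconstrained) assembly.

(L,J1,J2)=(1,0,0); link0 fixed
link1: (2,0,0)
PS 0-1 [J2]: (2,0,1)
link2: (3,0,1)
PS 2-0 [J2]: (3,0,2)
link3: (4,0,2)
R 0-3 [J1]: (4,1,2)
Grübler: 3·3 − 2·1 − 2 = 5

M = 5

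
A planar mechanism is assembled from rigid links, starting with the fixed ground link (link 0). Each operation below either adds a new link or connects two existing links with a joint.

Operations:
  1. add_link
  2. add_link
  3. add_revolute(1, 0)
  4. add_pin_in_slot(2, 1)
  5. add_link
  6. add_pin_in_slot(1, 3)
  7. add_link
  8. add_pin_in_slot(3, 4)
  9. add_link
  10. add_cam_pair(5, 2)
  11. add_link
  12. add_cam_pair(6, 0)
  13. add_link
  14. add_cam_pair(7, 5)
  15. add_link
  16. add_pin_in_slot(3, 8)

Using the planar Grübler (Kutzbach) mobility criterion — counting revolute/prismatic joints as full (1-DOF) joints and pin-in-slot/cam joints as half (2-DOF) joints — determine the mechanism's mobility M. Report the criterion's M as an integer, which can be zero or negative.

ground; <1,0,0>
#1 <2,0,0>
#2 <3,0,0>
R:1↔0 J1 <3,1,0>
PS:2↔1 J2 <3,1,1>
#3 <4,1,1>
PS:1↔3 J2 <4,1,2>
#4 <5,1,2>
PS:3↔4 J2 <5,1,3>
#5 <6,1,3>
C:5↔2 J2 <6,1,4>
#6 <7,1,4>
C:6↔0 J2 <7,1,5>
#7 <8,1,5>
C:7↔5 J2 <8,1,6>
#8 <9,1,6>
PS:3↔8 J2 <9,1,7>
3×8 − 2×1 − 1×7 = 15

M = 15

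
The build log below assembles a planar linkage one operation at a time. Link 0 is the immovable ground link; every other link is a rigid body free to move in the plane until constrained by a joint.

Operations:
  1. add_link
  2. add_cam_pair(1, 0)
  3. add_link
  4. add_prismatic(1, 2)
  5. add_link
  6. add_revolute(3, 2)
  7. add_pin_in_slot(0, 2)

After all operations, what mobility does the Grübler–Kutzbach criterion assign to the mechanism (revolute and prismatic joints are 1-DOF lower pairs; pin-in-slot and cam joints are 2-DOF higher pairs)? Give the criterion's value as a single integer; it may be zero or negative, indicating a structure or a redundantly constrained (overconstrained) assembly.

M = 3

[1;0;0] (link 0 is ground)
L+ [2;0;0]
C(1,0)∈J2 [2;0;1]
L+ [3;0;1]
P(1,2)∈J1 [3;1;1]
L+ [4;1;1]
R(3,2)∈J1 [4;2;1]
PS(0,2)∈J2 [4;2;2]
mobility = 9 − 4 − 2 = 3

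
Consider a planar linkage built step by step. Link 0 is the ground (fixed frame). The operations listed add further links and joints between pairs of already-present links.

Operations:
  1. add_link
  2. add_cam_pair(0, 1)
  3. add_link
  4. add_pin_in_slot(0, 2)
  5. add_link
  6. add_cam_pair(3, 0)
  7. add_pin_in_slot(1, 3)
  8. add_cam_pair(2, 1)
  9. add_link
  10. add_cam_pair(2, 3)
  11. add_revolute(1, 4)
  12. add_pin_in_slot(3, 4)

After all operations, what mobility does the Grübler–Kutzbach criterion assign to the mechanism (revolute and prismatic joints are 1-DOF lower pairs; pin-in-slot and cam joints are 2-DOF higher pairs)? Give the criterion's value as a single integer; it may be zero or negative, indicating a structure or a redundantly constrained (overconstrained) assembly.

M = 3

[1;0;0] (link 0 is ground)
L+ [2;0;0]
C(0,1)∈J2 [2;0;1]
L+ [3;0;1]
PS(0,2)∈J2 [3;0;2]
L+ [4;0;2]
C(3,0)∈J2 [4;0;3]
PS(1,3)∈J2 [4;0;4]
C(2,1)∈J2 [4;0;5]
L+ [5;0;5]
C(2,3)∈J2 [5;0;6]
R(1,4)∈J1 [5;1;6]
PS(3,4)∈J2 [5;1;7]
mobility = 12 − 2 − 7 = 3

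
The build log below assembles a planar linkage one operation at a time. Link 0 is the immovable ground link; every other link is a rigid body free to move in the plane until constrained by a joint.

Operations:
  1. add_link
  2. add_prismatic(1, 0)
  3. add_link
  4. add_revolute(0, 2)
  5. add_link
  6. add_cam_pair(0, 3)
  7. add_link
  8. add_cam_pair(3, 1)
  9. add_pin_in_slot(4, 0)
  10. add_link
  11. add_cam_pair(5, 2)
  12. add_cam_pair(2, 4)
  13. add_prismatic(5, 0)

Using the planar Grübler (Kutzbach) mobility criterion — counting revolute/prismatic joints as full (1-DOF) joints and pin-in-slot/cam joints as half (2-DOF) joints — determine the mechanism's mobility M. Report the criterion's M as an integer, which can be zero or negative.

M = 4

ground; <1,0,0>
#1 <2,0,0>
P:1↔0 J1 <2,1,0>
#2 <3,1,0>
R:0↔2 J1 <3,2,0>
#3 <4,2,0>
C:0↔3 J2 <4,2,1>
#4 <5,2,1>
C:3↔1 J2 <5,2,2>
PS:4↔0 J2 <5,2,3>
#5 <6,2,3>
C:5↔2 J2 <6,2,4>
C:2↔4 J2 <6,2,5>
P:5↔0 J1 <6,3,5>
3×5 − 2×3 − 1×5 = 4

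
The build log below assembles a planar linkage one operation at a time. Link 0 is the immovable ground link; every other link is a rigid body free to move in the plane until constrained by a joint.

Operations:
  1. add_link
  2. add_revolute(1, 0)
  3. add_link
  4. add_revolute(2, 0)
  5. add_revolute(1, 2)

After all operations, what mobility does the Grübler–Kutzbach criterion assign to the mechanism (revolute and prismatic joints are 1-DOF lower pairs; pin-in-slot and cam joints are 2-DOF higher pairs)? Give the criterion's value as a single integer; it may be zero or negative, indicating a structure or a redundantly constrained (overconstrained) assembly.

M = 0

link 0 = ground. State L|J1|J2 = 1|0|0
+link1  2|0|0
R(1,0) f=1→J1  2|1|0
+link2  3|1|0
R(2,0) f=1→J1  3|2|0
R(1,2) f=1→J1  3|3|0
M = 3(3−1)−2·3−0 = 6−6−0 = 0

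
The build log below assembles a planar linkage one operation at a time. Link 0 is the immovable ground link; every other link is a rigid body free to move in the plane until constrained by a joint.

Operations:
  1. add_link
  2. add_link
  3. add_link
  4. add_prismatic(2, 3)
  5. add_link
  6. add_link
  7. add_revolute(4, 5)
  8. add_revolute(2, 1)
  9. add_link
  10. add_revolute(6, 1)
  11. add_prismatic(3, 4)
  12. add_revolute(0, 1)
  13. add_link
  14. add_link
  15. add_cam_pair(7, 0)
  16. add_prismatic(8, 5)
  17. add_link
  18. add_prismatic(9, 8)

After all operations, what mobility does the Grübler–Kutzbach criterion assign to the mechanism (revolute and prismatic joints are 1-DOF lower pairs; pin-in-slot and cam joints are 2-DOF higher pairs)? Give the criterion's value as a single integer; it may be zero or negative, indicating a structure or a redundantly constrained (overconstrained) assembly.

M = 10

[1;0;0] (link 0 is ground)
L+ [2;0;0]
L+ [3;0;0]
L+ [4;0;0]
P(2,3)∈J1 [4;1;0]
L+ [5;1;0]
L+ [6;1;0]
R(4,5)∈J1 [6;2;0]
R(2,1)∈J1 [6;3;0]
L+ [7;3;0]
R(6,1)∈J1 [7;4;0]
P(3,4)∈J1 [7;5;0]
R(0,1)∈J1 [7;6;0]
L+ [8;6;0]
L+ [9;6;0]
C(7,0)∈J2 [9;6;1]
P(8,5)∈J1 [9;7;1]
L+ [10;7;1]
P(9,8)∈J1 [10;8;1]
mobility = 27 − 16 − 1 = 10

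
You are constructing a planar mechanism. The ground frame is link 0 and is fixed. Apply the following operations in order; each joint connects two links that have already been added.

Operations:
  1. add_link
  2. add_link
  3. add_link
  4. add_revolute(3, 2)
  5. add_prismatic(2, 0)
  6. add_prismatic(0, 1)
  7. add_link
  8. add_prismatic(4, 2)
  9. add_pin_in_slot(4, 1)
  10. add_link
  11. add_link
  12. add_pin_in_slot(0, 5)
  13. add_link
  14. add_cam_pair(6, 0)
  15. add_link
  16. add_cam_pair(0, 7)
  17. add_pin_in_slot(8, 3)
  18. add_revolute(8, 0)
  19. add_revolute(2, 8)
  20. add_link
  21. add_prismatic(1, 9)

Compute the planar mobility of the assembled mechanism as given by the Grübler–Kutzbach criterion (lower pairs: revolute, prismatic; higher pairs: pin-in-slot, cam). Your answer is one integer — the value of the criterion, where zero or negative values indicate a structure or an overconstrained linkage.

M = 8

(L,J1,J2)=(1,0,0); link0 fixed
link1: (2,0,0)
link2: (3,0,0)
link3: (4,0,0)
R 3-2 [J1]: (4,1,0)
P 2-0 [J1]: (4,2,0)
P 0-1 [J1]: (4,3,0)
link4: (5,3,0)
P 4-2 [J1]: (5,4,0)
PS 4-1 [J2]: (5,4,1)
link5: (6,4,1)
link6: (7,4,1)
PS 0-5 [J2]: (7,4,2)
link7: (8,4,2)
C 6-0 [J2]: (8,4,3)
link8: (9,4,3)
C 0-7 [J2]: (9,4,4)
PS 8-3 [J2]: (9,4,5)
R 8-0 [J1]: (9,5,5)
R 2-8 [J1]: (9,6,5)
link9: (10,6,5)
P 1-9 [J1]: (10,7,5)
Grübler: 3·9 − 2·7 − 5 = 8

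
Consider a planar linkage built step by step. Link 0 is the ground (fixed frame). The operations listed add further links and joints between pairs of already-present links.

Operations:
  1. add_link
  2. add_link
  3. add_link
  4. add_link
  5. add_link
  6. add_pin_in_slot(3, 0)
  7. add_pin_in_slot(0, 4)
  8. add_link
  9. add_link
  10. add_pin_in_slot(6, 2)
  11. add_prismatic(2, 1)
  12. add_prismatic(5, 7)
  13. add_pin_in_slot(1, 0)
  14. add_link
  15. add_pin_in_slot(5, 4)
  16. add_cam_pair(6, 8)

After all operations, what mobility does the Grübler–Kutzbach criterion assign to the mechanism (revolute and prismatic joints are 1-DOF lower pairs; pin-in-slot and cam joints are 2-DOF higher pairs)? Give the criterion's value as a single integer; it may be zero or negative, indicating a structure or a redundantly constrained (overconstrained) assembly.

M = 14

[1;0;0] (link 0 is ground)
L+ [2;0;0]
L+ [3;0;0]
L+ [4;0;0]
L+ [5;0;0]
L+ [6;0;0]
PS(3,0)∈J2 [6;0;1]
PS(0,4)∈J2 [6;0;2]
L+ [7;0;2]
L+ [8;0;2]
PS(6,2)∈J2 [8;0;3]
P(2,1)∈J1 [8;1;3]
P(5,7)∈J1 [8;2;3]
PS(1,0)∈J2 [8;2;4]
L+ [9;2;4]
PS(5,4)∈J2 [9;2;5]
C(6,8)∈J2 [9;2;6]
mobility = 24 − 4 − 6 = 14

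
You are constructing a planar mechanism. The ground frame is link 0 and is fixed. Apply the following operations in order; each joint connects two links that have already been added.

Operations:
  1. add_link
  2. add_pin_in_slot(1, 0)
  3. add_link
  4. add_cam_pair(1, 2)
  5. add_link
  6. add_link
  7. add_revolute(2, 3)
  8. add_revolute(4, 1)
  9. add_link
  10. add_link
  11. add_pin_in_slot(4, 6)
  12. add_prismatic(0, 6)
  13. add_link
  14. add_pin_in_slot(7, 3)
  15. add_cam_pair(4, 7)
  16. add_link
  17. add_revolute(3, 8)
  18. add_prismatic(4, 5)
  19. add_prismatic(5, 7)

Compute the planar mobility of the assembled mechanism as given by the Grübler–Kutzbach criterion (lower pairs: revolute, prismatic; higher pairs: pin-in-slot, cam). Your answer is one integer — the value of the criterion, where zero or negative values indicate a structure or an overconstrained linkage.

ground; <1,0,0>
#1 <2,0,0>
PS:1↔0 J2 <2,0,1>
#2 <3,0,1>
C:1↔2 J2 <3,0,2>
#3 <4,0,2>
#4 <5,0,2>
R:2↔3 J1 <5,1,2>
R:4↔1 J1 <5,2,2>
#5 <6,2,2>
#6 <7,2,2>
PS:4↔6 J2 <7,2,3>
P:0↔6 J1 <7,3,3>
#7 <8,3,3>
PS:7↔3 J2 <8,3,4>
C:4↔7 J2 <8,3,5>
#8 <9,3,5>
R:3↔8 J1 <9,4,5>
P:4↔5 J1 <9,5,5>
P:5↔7 J1 <9,6,5>
3×8 − 2×6 − 1×5 = 7

M = 7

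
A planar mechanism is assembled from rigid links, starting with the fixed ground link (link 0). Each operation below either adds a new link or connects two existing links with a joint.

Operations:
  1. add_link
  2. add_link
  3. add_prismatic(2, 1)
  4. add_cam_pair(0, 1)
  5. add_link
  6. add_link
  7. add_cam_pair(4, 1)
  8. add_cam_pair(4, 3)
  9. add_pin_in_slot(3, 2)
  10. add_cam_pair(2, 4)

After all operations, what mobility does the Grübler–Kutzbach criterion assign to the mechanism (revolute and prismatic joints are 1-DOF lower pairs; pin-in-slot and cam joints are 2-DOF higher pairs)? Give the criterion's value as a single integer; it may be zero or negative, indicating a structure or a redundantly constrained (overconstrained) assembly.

M = 5

ground; <1,0,0>
#1 <2,0,0>
#2 <3,0,0>
P:2↔1 J1 <3,1,0>
C:0↔1 J2 <3,1,1>
#3 <4,1,1>
#4 <5,1,1>
C:4↔1 J2 <5,1,2>
C:4↔3 J2 <5,1,3>
PS:3↔2 J2 <5,1,4>
C:2↔4 J2 <5,1,5>
3×4 − 2×1 − 1×5 = 5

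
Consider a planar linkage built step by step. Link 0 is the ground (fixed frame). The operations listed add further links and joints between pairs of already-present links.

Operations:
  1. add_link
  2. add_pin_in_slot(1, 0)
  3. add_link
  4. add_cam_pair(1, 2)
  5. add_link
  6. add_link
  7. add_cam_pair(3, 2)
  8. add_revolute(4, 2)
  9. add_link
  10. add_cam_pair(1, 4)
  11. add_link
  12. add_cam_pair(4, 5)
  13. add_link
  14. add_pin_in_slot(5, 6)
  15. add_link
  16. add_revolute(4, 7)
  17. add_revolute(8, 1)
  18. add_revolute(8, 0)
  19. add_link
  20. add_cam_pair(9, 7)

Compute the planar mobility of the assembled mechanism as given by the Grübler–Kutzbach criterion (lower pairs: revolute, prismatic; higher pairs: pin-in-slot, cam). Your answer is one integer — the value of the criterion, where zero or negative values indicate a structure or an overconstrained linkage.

L=1 J1=0 J2=0
add link → L=2 J1=0 J2=0
PS@1,0 dof=2 J2 → L=2 J1=0 J2=1
add link → L=3 J1=0 J2=1
C@1,2 dof=2 J2 → L=3 J1=0 J2=2
add link → L=4 J1=0 J2=2
add link → L=5 J1=0 J2=2
C@3,2 dof=2 J2 → L=5 J1=0 J2=3
R@4,2 dof=1 J1 → L=5 J1=1 J2=3
add link → L=6 J1=1 J2=3
C@1,4 dof=2 J2 → L=6 J1=1 J2=4
add link → L=7 J1=1 J2=4
C@4,5 dof=2 J2 → L=7 J1=1 J2=5
add link → L=8 J1=1 J2=5
PS@5,6 dof=2 J2 → L=8 J1=1 J2=6
add link → L=9 J1=1 J2=6
R@4,7 dof=1 J1 → L=9 J1=2 J2=6
R@8,1 dof=1 J1 → L=9 J1=3 J2=6
R@8,0 dof=1 J1 → L=9 J1=4 J2=6
add link → L=10 J1=4 J2=6
C@9,7 dof=2 J2 → L=10 J1=4 J2=7
M=3(L−1)−2J1−J2=3·9−2·4−7=12

M = 12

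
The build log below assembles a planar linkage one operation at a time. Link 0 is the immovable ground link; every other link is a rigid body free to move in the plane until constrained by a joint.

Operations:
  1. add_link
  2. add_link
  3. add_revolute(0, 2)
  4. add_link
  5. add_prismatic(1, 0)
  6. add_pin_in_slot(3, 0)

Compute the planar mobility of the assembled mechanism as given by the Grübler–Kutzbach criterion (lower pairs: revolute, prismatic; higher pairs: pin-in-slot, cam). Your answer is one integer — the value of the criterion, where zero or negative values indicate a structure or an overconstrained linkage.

(L,J1,J2)=(1,0,0); link0 fixed
link1: (2,0,0)
link2: (3,0,0)
R 0-2 [J1]: (3,1,0)
link3: (4,1,0)
P 1-0 [J1]: (4,2,0)
PS 3-0 [J2]: (4,2,1)
Grübler: 3·3 − 2·2 − 1 = 4

M = 4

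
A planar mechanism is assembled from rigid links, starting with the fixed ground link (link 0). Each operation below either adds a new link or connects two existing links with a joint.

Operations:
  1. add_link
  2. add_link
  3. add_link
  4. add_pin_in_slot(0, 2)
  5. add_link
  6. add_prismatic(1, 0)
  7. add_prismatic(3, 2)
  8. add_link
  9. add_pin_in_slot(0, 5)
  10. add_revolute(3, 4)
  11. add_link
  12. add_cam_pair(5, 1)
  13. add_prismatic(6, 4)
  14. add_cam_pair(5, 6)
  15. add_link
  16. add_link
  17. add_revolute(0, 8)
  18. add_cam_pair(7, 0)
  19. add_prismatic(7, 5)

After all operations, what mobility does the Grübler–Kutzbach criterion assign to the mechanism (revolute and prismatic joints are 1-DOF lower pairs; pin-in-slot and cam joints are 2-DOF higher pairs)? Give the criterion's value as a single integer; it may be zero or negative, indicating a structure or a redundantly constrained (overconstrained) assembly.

M = 7

link 0 = ground. State L|J1|J2 = 1|0|0
+link1  2|0|0
+link2  3|0|0
+link3  4|0|0
PS(0,2) f=2→J2  4|0|1
+link4  5|0|1
P(1,0) f=1→J1  5|1|1
P(3,2) f=1→J1  5|2|1
+link5  6|2|1
PS(0,5) f=2→J2  6|2|2
R(3,4) f=1→J1  6|3|2
+link6  7|3|2
C(5,1) f=2→J2  7|3|3
P(6,4) f=1→J1  7|4|3
C(5,6) f=2→J2  7|4|4
+link7  8|4|4
+link8  9|4|4
R(0,8) f=1→J1  9|5|4
C(7,0) f=2→J2  9|5|5
P(7,5) f=1→J1  9|6|5
M = 3(9−1)−2·6−5 = 24−12−5 = 7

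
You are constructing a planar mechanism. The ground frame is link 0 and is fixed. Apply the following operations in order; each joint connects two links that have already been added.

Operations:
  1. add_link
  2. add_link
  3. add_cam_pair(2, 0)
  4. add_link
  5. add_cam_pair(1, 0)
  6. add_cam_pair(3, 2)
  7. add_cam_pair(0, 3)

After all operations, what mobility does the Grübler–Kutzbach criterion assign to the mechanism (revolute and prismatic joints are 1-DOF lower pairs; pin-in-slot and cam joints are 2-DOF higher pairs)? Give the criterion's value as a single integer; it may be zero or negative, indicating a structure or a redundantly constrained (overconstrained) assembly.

M = 5

ground; <1,0,0>
#1 <2,0,0>
#2 <3,0,0>
C:2↔0 J2 <3,0,1>
#3 <4,0,1>
C:1↔0 J2 <4,0,2>
C:3↔2 J2 <4,0,3>
C:0↔3 J2 <4,0,4>
3×3 − 2×0 − 1×4 = 5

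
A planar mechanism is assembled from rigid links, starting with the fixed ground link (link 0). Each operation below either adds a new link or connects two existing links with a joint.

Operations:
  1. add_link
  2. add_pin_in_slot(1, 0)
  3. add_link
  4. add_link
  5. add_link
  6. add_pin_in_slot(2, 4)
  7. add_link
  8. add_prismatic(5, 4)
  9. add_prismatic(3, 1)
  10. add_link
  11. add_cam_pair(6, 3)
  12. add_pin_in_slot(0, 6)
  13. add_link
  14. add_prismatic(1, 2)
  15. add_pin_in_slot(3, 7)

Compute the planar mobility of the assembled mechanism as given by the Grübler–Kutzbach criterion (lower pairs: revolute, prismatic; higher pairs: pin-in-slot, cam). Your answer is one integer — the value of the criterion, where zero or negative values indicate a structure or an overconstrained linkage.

M = 10

ground; <1,0,0>
#1 <2,0,0>
PS:1↔0 J2 <2,0,1>
#2 <3,0,1>
#3 <4,0,1>
#4 <5,0,1>
PS:2↔4 J2 <5,0,2>
#5 <6,0,2>
P:5↔4 J1 <6,1,2>
P:3↔1 J1 <6,2,2>
#6 <7,2,2>
C:6↔3 J2 <7,2,3>
PS:0↔6 J2 <7,2,4>
#7 <8,2,4>
P:1↔2 J1 <8,3,4>
PS:3↔7 J2 <8,3,5>
3×7 − 2×3 − 1×5 = 10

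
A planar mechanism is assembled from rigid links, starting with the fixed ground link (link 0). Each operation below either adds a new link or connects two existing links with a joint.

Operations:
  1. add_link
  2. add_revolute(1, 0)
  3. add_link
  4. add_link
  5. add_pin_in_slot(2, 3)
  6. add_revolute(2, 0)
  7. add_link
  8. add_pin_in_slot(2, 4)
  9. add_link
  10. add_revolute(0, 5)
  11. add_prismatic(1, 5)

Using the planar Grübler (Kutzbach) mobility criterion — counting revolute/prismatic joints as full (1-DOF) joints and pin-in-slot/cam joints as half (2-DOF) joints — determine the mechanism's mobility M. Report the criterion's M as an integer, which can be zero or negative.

[1;0;0] (link 0 is ground)
L+ [2;0;0]
R(1,0)∈J1 [2;1;0]
L+ [3;1;0]
L+ [4;1;0]
PS(2,3)∈J2 [4;1;1]
R(2,0)∈J1 [4;2;1]
L+ [5;2;1]
PS(2,4)∈J2 [5;2;2]
L+ [6;2;2]
R(0,5)∈J1 [6;3;2]
P(1,5)∈J1 [6;4;2]
mobility = 15 − 8 − 2 = 5

M = 5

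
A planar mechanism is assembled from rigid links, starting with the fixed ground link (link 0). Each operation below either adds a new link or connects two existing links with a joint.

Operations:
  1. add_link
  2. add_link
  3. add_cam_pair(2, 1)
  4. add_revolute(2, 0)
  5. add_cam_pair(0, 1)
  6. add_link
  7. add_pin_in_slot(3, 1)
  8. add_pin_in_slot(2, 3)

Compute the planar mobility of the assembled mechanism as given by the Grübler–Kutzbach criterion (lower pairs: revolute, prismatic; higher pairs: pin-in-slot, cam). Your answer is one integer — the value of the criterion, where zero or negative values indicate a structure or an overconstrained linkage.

ground; <1,0,0>
#1 <2,0,0>
#2 <3,0,0>
C:2↔1 J2 <3,0,1>
R:2↔0 J1 <3,1,1>
C:0↔1 J2 <3,1,2>
#3 <4,1,2>
PS:3↔1 J2 <4,1,3>
PS:2↔3 J2 <4,1,4>
3×3 − 2×1 − 1×4 = 3

M = 3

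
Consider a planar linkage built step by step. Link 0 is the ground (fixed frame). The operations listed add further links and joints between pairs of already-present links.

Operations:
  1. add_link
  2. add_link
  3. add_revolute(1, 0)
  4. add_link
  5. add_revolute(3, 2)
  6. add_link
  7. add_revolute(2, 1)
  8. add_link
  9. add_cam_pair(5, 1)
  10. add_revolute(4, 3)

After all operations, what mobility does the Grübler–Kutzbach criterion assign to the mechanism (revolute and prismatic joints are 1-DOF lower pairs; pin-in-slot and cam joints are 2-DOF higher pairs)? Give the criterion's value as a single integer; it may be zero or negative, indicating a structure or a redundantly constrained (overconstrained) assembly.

M = 6

(L,J1,J2)=(1,0,0); link0 fixed
link1: (2,0,0)
link2: (3,0,0)
R 1-0 [J1]: (3,1,0)
link3: (4,1,0)
R 3-2 [J1]: (4,2,0)
link4: (5,2,0)
R 2-1 [J1]: (5,3,0)
link5: (6,3,0)
C 5-1 [J2]: (6,3,1)
R 4-3 [J1]: (6,4,1)
Grübler: 3·5 − 2·4 − 1 = 6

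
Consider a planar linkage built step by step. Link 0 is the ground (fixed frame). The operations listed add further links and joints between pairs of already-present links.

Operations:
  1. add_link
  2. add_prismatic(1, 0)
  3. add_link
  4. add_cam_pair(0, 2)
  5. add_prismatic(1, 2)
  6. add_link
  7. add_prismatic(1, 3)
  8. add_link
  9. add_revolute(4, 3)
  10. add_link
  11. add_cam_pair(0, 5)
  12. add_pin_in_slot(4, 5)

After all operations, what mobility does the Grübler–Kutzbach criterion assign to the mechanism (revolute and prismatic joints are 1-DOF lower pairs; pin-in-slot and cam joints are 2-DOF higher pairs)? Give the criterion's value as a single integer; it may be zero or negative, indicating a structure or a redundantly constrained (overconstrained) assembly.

M = 4

(L,J1,J2)=(1,0,0); link0 fixed
link1: (2,0,0)
P 1-0 [J1]: (2,1,0)
link2: (3,1,0)
C 0-2 [J2]: (3,1,1)
P 1-2 [J1]: (3,2,1)
link3: (4,2,1)
P 1-3 [J1]: (4,3,1)
link4: (5,3,1)
R 4-3 [J1]: (5,4,1)
link5: (6,4,1)
C 0-5 [J2]: (6,4,2)
PS 4-5 [J2]: (6,4,3)
Grübler: 3·5 − 2·4 − 3 = 4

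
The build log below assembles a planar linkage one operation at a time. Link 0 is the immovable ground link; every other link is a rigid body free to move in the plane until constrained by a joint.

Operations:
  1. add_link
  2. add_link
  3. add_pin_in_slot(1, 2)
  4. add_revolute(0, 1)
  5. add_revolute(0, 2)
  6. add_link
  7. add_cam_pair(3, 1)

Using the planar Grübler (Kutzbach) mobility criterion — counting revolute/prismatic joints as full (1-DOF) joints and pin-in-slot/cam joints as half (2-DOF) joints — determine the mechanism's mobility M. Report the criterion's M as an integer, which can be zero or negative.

M = 3

[1;0;0] (link 0 is ground)
L+ [2;0;0]
L+ [3;0;0]
PS(1,2)∈J2 [3;0;1]
R(0,1)∈J1 [3;1;1]
R(0,2)∈J1 [3;2;1]
L+ [4;2;1]
C(3,1)∈J2 [4;2;2]
mobility = 9 − 4 − 2 = 3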